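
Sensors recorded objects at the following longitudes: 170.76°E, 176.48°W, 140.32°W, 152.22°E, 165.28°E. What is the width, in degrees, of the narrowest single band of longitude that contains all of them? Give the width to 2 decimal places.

Sort the longitudes: -176.48°, -140.32°, +152.22°, +165.28°, +170.76°.
Eastward gaps between consecutive values (wrapping around): 36.16°, 292.54°, 13.06°, 5.48°, 12.76°.
Largest gap = 292.54° ⇒ minimal covering band is its complement: 360° − 292.54° = 67.46°.
Band runs from +152.22° eastward to -140.32°, crossing the antimeridian.

67.46°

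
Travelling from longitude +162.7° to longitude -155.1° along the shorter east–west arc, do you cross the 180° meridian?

Naïve |-155.1 − 162.7| = 317.8° > 180°, so the shorter arc goes the other way round — across 180°.
Signed shortest Δλ = ((-155.1 − 162.7 + 180) mod 360) − 180 = 42.2°.
Going east by 42.2° from +162.7° passes through 180° before reaching -155.1°.

Yes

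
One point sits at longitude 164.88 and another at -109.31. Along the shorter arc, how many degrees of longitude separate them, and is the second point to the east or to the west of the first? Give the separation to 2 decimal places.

Raw difference: -109.31 − 164.88 = -274.19°.
Normalise into (−180°, 180°]: -274.19° + 360° = 85.81°.
Positive ⇒ the second point lies to the east; separation 85.81°.

85.81° east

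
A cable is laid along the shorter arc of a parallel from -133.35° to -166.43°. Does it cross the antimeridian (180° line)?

No

Signed shortest Δλ = ((-166.43 − -133.35 + 180) mod 360) − 180 = -33.08°.
Going west by 33.08° from -133.35° reaches -166.43° without touching 180°.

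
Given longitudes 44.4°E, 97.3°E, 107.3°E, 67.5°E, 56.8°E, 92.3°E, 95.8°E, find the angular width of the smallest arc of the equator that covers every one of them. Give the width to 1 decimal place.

62.9°

Sort the longitudes: +44.4°, +56.8°, +67.5°, +92.3°, +95.8°, +97.3°, +107.3°.
Eastward gaps between consecutive values (wrapping around): 12.4°, 10.7°, 24.8°, 3.5°, 1.5°, 10.0°, 297.1°.
Largest gap = 297.1° ⇒ minimal covering band is its complement: 360° − 297.1° = 62.9°.
Band runs from +44.4° eastward to +107.3°.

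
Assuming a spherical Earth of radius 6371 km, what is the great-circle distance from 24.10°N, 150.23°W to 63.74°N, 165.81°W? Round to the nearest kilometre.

Δλ = -165.81 − -150.23 = -15.58°.
Δφ = 63.74 − 24.10 = 39.64°.
a = sin²(Δφ/2) + cos φ₁ · cos φ₂ · sin²(Δλ/2) = 0.122386.
c = 2·atan2(√a, √(1−a)) = 0.71479 rad → d = 6371·c ≈ 4553.95 km.

4554 km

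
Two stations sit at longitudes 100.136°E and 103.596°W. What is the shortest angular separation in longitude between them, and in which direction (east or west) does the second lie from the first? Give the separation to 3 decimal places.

156.268° east

Raw difference: -103.596 − 100.136 = -203.732°.
Normalise into (−180°, 180°]: -203.732° + 360° = 156.268°.
Positive ⇒ the second point lies to the east; separation 156.268°.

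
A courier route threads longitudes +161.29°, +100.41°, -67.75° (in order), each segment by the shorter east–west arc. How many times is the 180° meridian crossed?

0

Leg 1: +161.29° → +100.41°, shortest Δλ = -60.88° (west) — does not cross 180°.
Leg 2: +100.41° → -67.75°, shortest Δλ = -168.16° (west) — does not cross 180°.
Total crossings: 0.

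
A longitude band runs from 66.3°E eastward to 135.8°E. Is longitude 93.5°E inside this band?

Yes

Band width going east from +66.3° to +135.8°: ((135.8 − 66.3) mod 360) = 69.5°.
Offset of +93.5° east of the west edge: ((93.5 − 66.3) mod 360) = 27.2°.
27.2° ≤ 69.5° ⇒ inside.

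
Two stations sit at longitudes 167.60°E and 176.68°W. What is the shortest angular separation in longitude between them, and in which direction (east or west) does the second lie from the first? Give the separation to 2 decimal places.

Raw difference: -176.68 − 167.60 = -344.28°.
Normalise into (−180°, 180°]: -344.28° + 360° = 15.72°.
Positive ⇒ the second point lies to the east; separation 15.72°.

15.72° east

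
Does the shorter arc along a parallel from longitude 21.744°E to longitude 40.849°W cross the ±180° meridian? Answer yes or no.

Signed shortest Δλ = ((-40.849 − 21.744 + 180) mod 360) − 180 = -62.593°.
Going west by 62.593° from +21.744° reaches -40.849° without touching 180°.

No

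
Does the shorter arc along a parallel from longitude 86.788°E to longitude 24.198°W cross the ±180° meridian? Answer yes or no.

Signed shortest Δλ = ((-24.198 − 86.788 + 180) mod 360) − 180 = -110.986°.
Going west by 110.986° from +86.788° reaches -24.198° without touching 180°.

No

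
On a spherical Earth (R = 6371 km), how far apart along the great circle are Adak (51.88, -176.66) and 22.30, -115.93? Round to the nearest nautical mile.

Δλ = -115.93 − -176.66 = 60.73°.
Δφ = 22.30 − 51.88 = -29.58°.
a = sin²(Δφ/2) + cos φ₁ · cos φ₂ · sin²(Δλ/2) = 0.211114.
c = 2·atan2(√a, √(1−a)) = 0.95480 rad → d = 6371·c ≈ 6083.03 km ≈ 3284.58 nmi.

3285 nmi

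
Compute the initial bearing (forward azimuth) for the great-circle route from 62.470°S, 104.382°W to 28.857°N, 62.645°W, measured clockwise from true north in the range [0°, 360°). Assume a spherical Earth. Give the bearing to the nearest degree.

36°

Δλ = -62.645 − -104.382 = 41.737°.
θ = atan2( sin Δλ · cos φ₂ , cos φ₁ · sin φ₂ − sin φ₁ · cos φ₂ · cos Δλ )
  = atan2(0.58305, 0.80262) = 35.996° → normalised to [0°, 360°): 35.996°.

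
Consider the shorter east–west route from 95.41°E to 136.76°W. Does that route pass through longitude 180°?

Yes

Naïve |-136.76 − 95.41| = 232.17° > 180°, so the shorter arc goes the other way round — across 180°.
Signed shortest Δλ = ((-136.76 − 95.41 + 180) mod 360) − 180 = 127.83°.
Going east by 127.83° from +95.41° passes through 180° before reaching -136.76°.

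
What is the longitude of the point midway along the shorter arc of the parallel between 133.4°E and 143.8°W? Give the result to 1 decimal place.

Signed shortest Δλ from +133.4° to -143.8° is +82.8°.
Midpoint longitude = +133.4° + (+82.8°)/2 = +133.4° + 41.4° = +174.8°.
(The naïve average (+133.4 + -143.8)/2 = -5.2° is on the wrong side of the globe.)

174.8°E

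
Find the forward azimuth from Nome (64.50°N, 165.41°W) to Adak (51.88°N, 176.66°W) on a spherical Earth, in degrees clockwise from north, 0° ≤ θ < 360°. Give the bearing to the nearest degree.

Δλ = -176.66 − -165.41 = -11.25°.
θ = atan2( sin Δλ · cos φ₂ , cos φ₁ · sin φ₂ − sin φ₁ · cos φ₂ · cos Δλ )
  = atan2(-0.12043, -0.20778) = -149.903° → normalised to [0°, 360°): 210.097°.

210°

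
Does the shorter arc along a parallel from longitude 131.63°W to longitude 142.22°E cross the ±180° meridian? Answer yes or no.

Naïve |142.22 − -131.63| = 273.85° > 180°, so the shorter arc goes the other way round — across 180°.
Signed shortest Δλ = ((142.22 − -131.63 + 180) mod 360) − 180 = -86.15°.
Going west by 86.15° from -131.63° passes through 180° before reaching +142.22°.

Yes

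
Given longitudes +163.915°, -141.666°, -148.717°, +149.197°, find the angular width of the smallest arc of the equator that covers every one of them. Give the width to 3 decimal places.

Sort the longitudes: -148.717°, -141.666°, +149.197°, +163.915°.
Eastward gaps between consecutive values (wrapping around): 7.051°, 290.863°, 14.718°, 47.368°.
Largest gap = 290.863° ⇒ minimal covering band is its complement: 360° − 290.863° = 69.137°.
Band runs from +149.197° eastward to -141.666°, crossing the antimeridian.

69.137°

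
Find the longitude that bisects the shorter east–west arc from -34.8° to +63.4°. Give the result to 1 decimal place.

Signed shortest Δλ from -34.8° to +63.4° is +98.2°.
Midpoint longitude = -34.8° + (+98.2°)/2 = -34.8° + 49.1° = +14.3°.

+14.3°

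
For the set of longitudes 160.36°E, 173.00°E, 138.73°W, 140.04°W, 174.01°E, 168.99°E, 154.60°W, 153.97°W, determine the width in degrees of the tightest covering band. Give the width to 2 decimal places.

Sort the longitudes: -154.60°, -153.97°, -140.04°, -138.73°, +160.36°, +168.99°, +173.00°, +174.01°.
Eastward gaps between consecutive values (wrapping around): 0.63°, 13.93°, 1.31°, 299.09°, 8.63°, 4.01°, 1.01°, 31.39°.
Largest gap = 299.09° ⇒ minimal covering band is its complement: 360° − 299.09° = 60.91°.
Band runs from +160.36° eastward to -138.73°, crossing the antimeridian.

60.91°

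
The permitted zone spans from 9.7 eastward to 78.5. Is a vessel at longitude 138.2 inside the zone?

Band width going east from +9.7° to +78.5°: ((78.5 − 9.7) mod 360) = 68.8°.
Offset of +138.2° east of the west edge: ((138.2 − 9.7) mod 360) = 128.5°.
128.5° > 68.8° ⇒ outside.

No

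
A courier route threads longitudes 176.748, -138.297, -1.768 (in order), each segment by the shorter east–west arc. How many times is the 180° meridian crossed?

1

Leg 1: +176.748° → -138.297°, shortest Δλ = 44.955° (east) — crosses 180°.
Leg 2: -138.297° → -1.768°, shortest Δλ = 136.529° (east) — does not cross 180°.
Total crossings: 1.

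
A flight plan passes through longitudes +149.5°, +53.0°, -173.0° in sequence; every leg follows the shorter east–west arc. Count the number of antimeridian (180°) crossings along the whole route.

1

Leg 1: +149.5° → +53.0°, shortest Δλ = -96.5° (west) — does not cross 180°.
Leg 2: +53.0° → -173.0°, shortest Δλ = 134.0° (east) — crosses 180°.
Total crossings: 1.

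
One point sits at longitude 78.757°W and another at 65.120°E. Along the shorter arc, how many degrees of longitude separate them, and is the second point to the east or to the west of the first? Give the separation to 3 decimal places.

Raw difference: 65.120 − -78.757 = 143.877°.
Normalise into (−180°, 180°]: 143.877° stays 143.877°.
Positive ⇒ the second point lies to the east; separation 143.877°.

143.877° east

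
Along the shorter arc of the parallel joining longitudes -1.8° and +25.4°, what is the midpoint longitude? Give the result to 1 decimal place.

+11.8°

Signed shortest Δλ from -1.8° to +25.4° is +27.2°.
Midpoint longitude = -1.8° + (+27.2°)/2 = -1.8° + 13.6° = +11.8°.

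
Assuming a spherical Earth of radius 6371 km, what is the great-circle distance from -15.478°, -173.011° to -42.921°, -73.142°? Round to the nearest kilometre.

Δλ = -73.142 − -173.011 = 99.869°.
Δφ = -42.921 − -15.478 = -27.443°.
a = sin²(Δφ/2) + cos φ₁ · cos φ₂ · sin²(Δλ/2) = 0.469613.
c = 2·atan2(√a, √(1−a)) = 1.50998 rad → d = 6371·c ≈ 9620.11 km.

9620 km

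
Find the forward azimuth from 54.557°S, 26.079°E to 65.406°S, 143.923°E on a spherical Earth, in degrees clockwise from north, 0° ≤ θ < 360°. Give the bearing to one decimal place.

Δλ = 143.923 − 26.079 = 117.844°.
θ = atan2( sin Δλ · cos φ₂ , cos φ₁ · sin φ₂ − sin φ₁ · cos φ₂ · cos Δλ )
  = atan2(0.36800, -0.68565) = 151.777° → normalised to [0°, 360°): 151.777°.

151.8°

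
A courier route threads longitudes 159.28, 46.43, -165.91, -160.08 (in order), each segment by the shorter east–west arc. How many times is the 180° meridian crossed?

Leg 1: +159.28° → +46.43°, shortest Δλ = -112.85° (west) — does not cross 180°.
Leg 2: +46.43° → -165.91°, shortest Δλ = 147.66° (east) — crosses 180°.
Leg 3: -165.91° → -160.08°, shortest Δλ = 5.83° (east) — does not cross 180°.
Total crossings: 1.

1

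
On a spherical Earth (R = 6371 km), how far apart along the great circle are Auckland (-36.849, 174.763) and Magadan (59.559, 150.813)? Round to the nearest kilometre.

10944 km

Δλ = 150.813 − 174.763 = -23.950°.
Δφ = 59.559 − -36.849 = 96.408°.
a = sin²(Δφ/2) + cos φ₁ · cos φ₂ · sin²(Δλ/2) = 0.573258.
c = 2·atan2(√a, √(1−a)) = 1.71784 rad → d = 6371·c ≈ 10944.36 km.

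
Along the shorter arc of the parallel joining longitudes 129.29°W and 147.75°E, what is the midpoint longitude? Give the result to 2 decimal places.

170.77°W

Signed shortest Δλ from -129.29° to +147.75° is -82.96°.
Midpoint longitude = -129.29° + (-82.96°)/2 = -129.29° − 41.48° = -170.77°.
(The naïve average (-129.29 + +147.75)/2 = 9.23° is on the wrong side of the globe.)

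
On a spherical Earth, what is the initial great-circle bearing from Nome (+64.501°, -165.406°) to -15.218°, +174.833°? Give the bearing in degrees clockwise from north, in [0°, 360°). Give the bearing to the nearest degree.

199°

Δλ = 174.833 − -165.406 = 340.239°; wrapped into (−180°, 180°]: -19.761°.
θ = atan2( sin Δλ · cos φ₂ , cos φ₁ · sin φ₂ − sin φ₁ · cos φ₂ · cos Δλ )
  = atan2(-0.32624, -0.93266) = -160.720° → normalised to [0°, 360°): 199.280°.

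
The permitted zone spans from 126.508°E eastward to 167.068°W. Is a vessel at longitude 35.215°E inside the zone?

Band width going east from +126.508° to -167.068°: ((-167.068 − 126.508) mod 360) = 66.424°.
Offset of +35.215° east of the west edge: ((35.215 − 126.508) mod 360) = 268.707°.
268.707° > 66.424° ⇒ outside.

No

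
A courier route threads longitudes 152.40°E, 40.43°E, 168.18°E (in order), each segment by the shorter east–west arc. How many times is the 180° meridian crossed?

0

Leg 1: +152.40° → +40.43°, shortest Δλ = -111.97° (west) — does not cross 180°.
Leg 2: +40.43° → +168.18°, shortest Δλ = 127.75° (east) — does not cross 180°.
Total crossings: 0.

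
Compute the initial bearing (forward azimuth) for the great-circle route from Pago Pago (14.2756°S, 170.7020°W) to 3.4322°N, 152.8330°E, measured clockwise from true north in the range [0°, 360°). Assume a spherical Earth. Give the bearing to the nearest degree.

Δλ = 152.8330 − -170.7020 = 323.5350°; wrapped into (−180°, 180°]: -36.4650°.
θ = atan2( sin Δλ · cos φ₂ , cos φ₁ · sin φ₂ − sin φ₁ · cos φ₂ · cos Δλ )
  = atan2(-0.59327, 0.25597) = -66.662° → normalised to [0°, 360°): 293.338°.

293°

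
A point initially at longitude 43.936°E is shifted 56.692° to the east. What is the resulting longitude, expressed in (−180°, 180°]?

Start at +43.936°; shift +56.692° → +100.628°.
+100.628° already lies in (−180°, 180°].

100.628°E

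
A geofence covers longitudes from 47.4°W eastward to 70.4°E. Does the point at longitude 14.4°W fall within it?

Yes

Band width going east from -47.4° to +70.4°: ((70.4 − -47.4) mod 360) = 117.8°.
Offset of -14.4° east of the west edge: ((-14.4 − -47.4) mod 360) = 33.0°.
33.0° ≤ 117.8° ⇒ inside.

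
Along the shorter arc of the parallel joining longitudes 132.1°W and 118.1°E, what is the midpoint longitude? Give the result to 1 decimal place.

Signed shortest Δλ from -132.1° to +118.1° is -109.8°.
Midpoint longitude = -132.1° + (-109.8°)/2 = -132.1° − 54.9° = -187.0°.
Normalise into (−180°, 180°]: +173.0°.
(The naïve average (-132.1 + +118.1)/2 = -7.0° is on the wrong side of the globe.)

173.0°E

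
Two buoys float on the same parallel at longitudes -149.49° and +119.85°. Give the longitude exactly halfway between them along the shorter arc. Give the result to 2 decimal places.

+165.18°

Signed shortest Δλ from -149.49° to +119.85° is -90.66°.
Midpoint longitude = -149.49° + (-90.66°)/2 = -149.49° − 45.33° = -194.82°.
Normalise into (−180°, 180°]: +165.18°.
(The naïve average (-149.49 + +119.85)/2 = -14.82° is on the wrong side of the globe.)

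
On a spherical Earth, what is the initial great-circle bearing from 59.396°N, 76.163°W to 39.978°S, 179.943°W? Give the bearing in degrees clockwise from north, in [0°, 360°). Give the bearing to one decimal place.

Δλ = -179.943 − -76.163 = -103.780°.
θ = atan2( sin Δλ · cos φ₂ , cos φ₁ · sin φ₂ − sin φ₁ · cos φ₂ · cos Δλ )
  = atan2(-0.74424, -0.16999) = -102.866° → normalised to [0°, 360°): 257.134°.

257.1°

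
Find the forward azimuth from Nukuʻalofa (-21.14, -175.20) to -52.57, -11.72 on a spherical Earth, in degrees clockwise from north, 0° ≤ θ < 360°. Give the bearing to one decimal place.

Δλ = -11.72 − -175.20 = 163.48°.
θ = atan2( sin Δλ · cos φ₂ , cos φ₁ · sin φ₂ − sin φ₁ · cos φ₂ · cos Δλ )
  = atan2(0.17283, -0.95081) = 169.698° → normalised to [0°, 360°): 169.698°.

169.7°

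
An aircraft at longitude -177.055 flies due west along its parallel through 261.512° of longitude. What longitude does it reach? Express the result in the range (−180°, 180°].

Start at -177.055°; shift −261.512° → -438.567°.
-438.567° lies outside (−180°, 180°]; add 360° → -78.567°.

-78.567°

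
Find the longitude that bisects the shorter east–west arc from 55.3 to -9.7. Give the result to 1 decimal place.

Signed shortest Δλ from +55.3° to -9.7° is -65.0°.
Midpoint longitude = +55.3° + (-65.0°)/2 = +55.3° − 32.5° = +22.8°.

+22.8°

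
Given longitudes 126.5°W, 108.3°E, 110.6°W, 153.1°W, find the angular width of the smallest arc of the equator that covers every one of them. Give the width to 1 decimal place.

141.1°

Sort the longitudes: -153.1°, -126.5°, -110.6°, +108.3°.
Eastward gaps between consecutive values (wrapping around): 26.6°, 15.9°, 218.9°, 98.6°.
Largest gap = 218.9° ⇒ minimal covering band is its complement: 360° − 218.9° = 141.1°.
Band runs from +108.3° eastward to -110.6°, crossing the antimeridian.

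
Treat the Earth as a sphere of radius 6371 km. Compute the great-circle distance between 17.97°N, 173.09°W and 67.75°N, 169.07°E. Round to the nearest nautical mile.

Δλ = 169.07 − -173.09 = 342.16°; wrapped into (−180°, 180°]: -17.84°.
Δφ = 67.75 − 17.97 = 49.78°.
a = sin²(Δφ/2) + cos φ₁ · cos φ₂ · sin²(Δλ/2) = 0.185797.
c = 2·atan2(√a, √(1−a)) = 0.89129 rad → d = 6371·c ≈ 5678.44 km ≈ 3066.11 nmi.

3066 nmi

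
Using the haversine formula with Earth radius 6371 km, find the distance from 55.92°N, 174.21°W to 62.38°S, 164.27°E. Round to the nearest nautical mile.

Δλ = 164.27 − -174.21 = 338.48°; wrapped into (−180°, 180°]: -21.52°.
Δφ = -62.38 − 55.92 = -118.30°.
a = sin²(Δφ/2) + cos φ₁ · cos φ₂ · sin²(Δλ/2) = 0.746099.
c = 2·atan2(√a, √(1−a)) = 2.08541 rad → d = 6371·c ≈ 13286.14 km ≈ 7173.94 nmi.

7174 nmi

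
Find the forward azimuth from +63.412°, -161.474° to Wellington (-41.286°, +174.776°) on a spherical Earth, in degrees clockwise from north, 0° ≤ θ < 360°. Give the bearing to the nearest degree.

198°

Δλ = 174.776 − -161.474 = 336.250°; wrapped into (−180°, 180°]: -23.750°.
θ = atan2( sin Δλ · cos φ₂ , cos φ₁ · sin φ₂ − sin φ₁ · cos φ₂ · cos Δλ )
  = atan2(-0.30263, -0.91037) = -161.612° → normalised to [0°, 360°): 198.388°.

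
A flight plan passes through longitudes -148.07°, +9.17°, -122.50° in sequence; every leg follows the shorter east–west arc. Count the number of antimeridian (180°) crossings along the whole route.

0

Leg 1: -148.07° → +9.17°, shortest Δλ = 157.24° (east) — does not cross 180°.
Leg 2: +9.17° → -122.50°, shortest Δλ = -131.67° (west) — does not cross 180°.
Total crossings: 0.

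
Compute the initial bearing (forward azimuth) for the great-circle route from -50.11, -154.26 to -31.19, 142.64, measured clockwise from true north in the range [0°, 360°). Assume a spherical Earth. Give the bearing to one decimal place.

267.4°

Δλ = 142.64 − -154.26 = 296.90°; wrapped into (−180°, 180°]: -63.10°.
θ = atan2( sin Δλ · cos φ₂ , cos φ₁ · sin φ₂ − sin φ₁ · cos φ₂ · cos Δλ )
  = atan2(-0.76289, -0.03516) = -92.639° → normalised to [0°, 360°): 267.361°.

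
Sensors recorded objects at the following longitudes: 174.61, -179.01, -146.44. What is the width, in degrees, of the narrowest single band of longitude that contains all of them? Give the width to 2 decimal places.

Sort the longitudes: -179.01°, -146.44°, +174.61°.
Eastward gaps between consecutive values (wrapping around): 32.57°, 321.05°, 6.38°.
Largest gap = 321.05° ⇒ minimal covering band is its complement: 360° − 321.05° = 38.95°.
Band runs from +174.61° eastward to -146.44°, crossing the antimeridian.

38.95°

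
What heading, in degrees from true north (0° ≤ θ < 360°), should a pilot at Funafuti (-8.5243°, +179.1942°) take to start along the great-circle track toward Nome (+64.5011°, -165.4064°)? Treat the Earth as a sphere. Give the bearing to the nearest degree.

Δλ = -165.4064 − 179.1942 = -344.6006°; wrapped into (−180°, 180°]: 15.3994°.
θ = atan2( sin Δλ · cos φ₂ , cos φ₁ · sin φ₂ − sin φ₁ · cos φ₂ · cos Δλ )
  = atan2(0.11432, 0.95414) = 6.832° → normalised to [0°, 360°): 6.832°.

7°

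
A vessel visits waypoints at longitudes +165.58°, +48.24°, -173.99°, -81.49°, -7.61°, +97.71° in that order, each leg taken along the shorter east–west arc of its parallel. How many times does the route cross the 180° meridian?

Leg 1: +165.58° → +48.24°, shortest Δλ = -117.34° (west) — does not cross 180°.
Leg 2: +48.24° → -173.99°, shortest Δλ = 137.77° (east) — crosses 180°.
Leg 3: -173.99° → -81.49°, shortest Δλ = 92.5° (east) — does not cross 180°.
Leg 4: -81.49° → -7.61°, shortest Δλ = 73.88° (east) — does not cross 180°.
Leg 5: -7.61° → +97.71°, shortest Δλ = 105.32° (east) — does not cross 180°.
Total crossings: 1.

1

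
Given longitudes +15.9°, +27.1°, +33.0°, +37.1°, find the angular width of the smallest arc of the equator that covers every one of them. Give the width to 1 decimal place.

21.2°

Sort the longitudes: +15.9°, +27.1°, +33.0°, +37.1°.
Eastward gaps between consecutive values (wrapping around): 11.2°, 5.9°, 4.1°, 338.8°.
Largest gap = 338.8° ⇒ minimal covering band is its complement: 360° − 338.8° = 21.2°.
Band runs from +15.9° eastward to +37.1°.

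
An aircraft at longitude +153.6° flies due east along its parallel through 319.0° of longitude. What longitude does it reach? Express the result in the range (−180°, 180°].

Start at +153.6°; shift +319.0° → +472.6°.
+472.6° lies outside (−180°, 180°]; subtract 360° → +112.6°.

+112.6°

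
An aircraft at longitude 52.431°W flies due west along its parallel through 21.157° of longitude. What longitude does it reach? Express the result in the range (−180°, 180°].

Start at -52.431°; shift −21.157° → -73.588°.
-73.588° already lies in (−180°, 180°].

73.588°W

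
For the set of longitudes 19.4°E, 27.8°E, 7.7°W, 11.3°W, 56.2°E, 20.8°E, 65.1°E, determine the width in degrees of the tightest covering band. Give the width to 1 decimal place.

76.4°

Sort the longitudes: -11.3°, -7.7°, +19.4°, +20.8°, +27.8°, +56.2°, +65.1°.
Eastward gaps between consecutive values (wrapping around): 3.6°, 27.1°, 1.4°, 7.0°, 28.4°, 8.9°, 283.6°.
Largest gap = 283.6° ⇒ minimal covering band is its complement: 360° − 283.6° = 76.4°.
Band runs from -11.3° eastward to +65.1°.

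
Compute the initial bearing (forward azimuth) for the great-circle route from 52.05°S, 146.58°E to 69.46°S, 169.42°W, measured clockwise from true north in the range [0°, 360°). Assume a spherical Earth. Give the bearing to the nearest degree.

147°

Δλ = -169.42 − 146.58 = -316.00°; wrapped into (−180°, 180°]: 44.00°.
θ = atan2( sin Δλ · cos φ₂ , cos φ₁ · sin φ₂ − sin φ₁ · cos φ₂ · cos Δλ )
  = atan2(0.24373, -0.37686) = 147.108° → normalised to [0°, 360°): 147.108°.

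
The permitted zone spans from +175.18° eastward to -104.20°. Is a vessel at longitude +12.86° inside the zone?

Band width going east from +175.18° to -104.20°: ((-104.20 − 175.18) mod 360) = 80.62°.
Offset of +12.86° east of the west edge: ((12.86 − 175.18) mod 360) = 197.68°.
197.68° > 80.62° ⇒ outside.

No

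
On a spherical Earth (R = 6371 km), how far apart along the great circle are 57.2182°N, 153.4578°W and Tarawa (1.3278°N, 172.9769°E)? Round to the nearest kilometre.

6887 km

Δλ = 172.9769 − -153.4578 = 326.4347°; wrapped into (−180°, 180°]: -33.5653°.
Δφ = 1.3278 − 57.2182 = -55.8904°.
a = sin²(Δφ/2) + cos φ₁ · cos φ₂ · sin²(Δλ/2) = 0.264740.
c = 2·atan2(√a, √(1−a)) = 1.08092 rad → d = 6371·c ≈ 6886.52 km.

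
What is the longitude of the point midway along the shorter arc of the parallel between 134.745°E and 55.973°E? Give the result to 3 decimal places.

95.359°E

Signed shortest Δλ from +134.745° to +55.973° is -78.772°.
Midpoint longitude = +134.745° + (-78.772°)/2 = +134.745° − 39.386° = +95.359°.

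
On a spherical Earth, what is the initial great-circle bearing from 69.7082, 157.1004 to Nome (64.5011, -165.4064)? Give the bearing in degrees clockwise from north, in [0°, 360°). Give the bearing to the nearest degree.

Δλ = -165.4064 − 157.1004 = -322.5068°; wrapped into (−180°, 180°]: 37.4932°.
θ = atan2( sin Δλ · cos φ₂ , cos φ₁ · sin φ₂ − sin φ₁ · cos φ₂ · cos Δλ )
  = atan2(0.26203, -0.00735) = 91.606° → normalised to [0°, 360°): 91.606°.

92°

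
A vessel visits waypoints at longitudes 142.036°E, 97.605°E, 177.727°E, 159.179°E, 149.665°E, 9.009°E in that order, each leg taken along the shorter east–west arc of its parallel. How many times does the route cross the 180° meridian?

Leg 1: +142.036° → +97.605°, shortest Δλ = -44.431° (west) — does not cross 180°.
Leg 2: +97.605° → +177.727°, shortest Δλ = 80.122° (east) — does not cross 180°.
Leg 3: +177.727° → +159.179°, shortest Δλ = -18.548° (west) — does not cross 180°.
Leg 4: +159.179° → +149.665°, shortest Δλ = -9.514° (west) — does not cross 180°.
Leg 5: +149.665° → +9.009°, shortest Δλ = -140.656° (west) — does not cross 180°.
Total crossings: 0.

0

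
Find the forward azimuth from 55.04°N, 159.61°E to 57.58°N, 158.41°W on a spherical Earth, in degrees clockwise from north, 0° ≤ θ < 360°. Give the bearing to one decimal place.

66.3°

Δλ = -158.41 − 159.61 = -318.02°; wrapped into (−180°, 180°]: 41.98°.
θ = atan2( sin Δλ · cos φ₂ , cos φ₁ · sin φ₂ − sin φ₁ · cos φ₂ · cos Δλ )
  = atan2(0.35860, 0.15707) = 66.346° → normalised to [0°, 360°): 66.346°.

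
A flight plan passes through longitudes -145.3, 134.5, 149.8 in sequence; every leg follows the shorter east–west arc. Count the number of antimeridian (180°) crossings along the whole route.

1

Leg 1: -145.3° → +134.5°, shortest Δλ = -80.2° (west) — crosses 180°.
Leg 2: +134.5° → +149.8°, shortest Δλ = 15.3° (east) — does not cross 180°.
Total crossings: 1.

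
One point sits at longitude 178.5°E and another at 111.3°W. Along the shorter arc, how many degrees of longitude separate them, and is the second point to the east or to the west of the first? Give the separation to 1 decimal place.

70.2° east

Raw difference: -111.3 − 178.5 = -289.8°.
Normalise into (−180°, 180°]: -289.8° + 360° = 70.2°.
Positive ⇒ the second point lies to the east; separation 70.2°.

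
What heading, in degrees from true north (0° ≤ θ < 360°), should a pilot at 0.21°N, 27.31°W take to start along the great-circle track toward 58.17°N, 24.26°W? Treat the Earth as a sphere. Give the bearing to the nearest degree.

2°

Δλ = -24.26 − -27.31 = 3.05°.
θ = atan2( sin Δλ · cos φ₂ , cos φ₁ · sin φ₂ − sin φ₁ · cos φ₂ · cos Δλ )
  = atan2(0.02806, 0.84768) = 1.896° → normalised to [0°, 360°): 1.896°.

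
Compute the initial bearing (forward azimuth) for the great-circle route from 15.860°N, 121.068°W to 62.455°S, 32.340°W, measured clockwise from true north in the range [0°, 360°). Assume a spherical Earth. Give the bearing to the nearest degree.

Δλ = -32.340 − -121.068 = 88.728°.
θ = atan2( sin Δλ · cos φ₂ , cos φ₁ · sin φ₂ − sin φ₁ · cos φ₂ · cos Δλ )
  = atan2(0.46233, -0.85570) = 151.618° → normalised to [0°, 360°): 151.618°.

152°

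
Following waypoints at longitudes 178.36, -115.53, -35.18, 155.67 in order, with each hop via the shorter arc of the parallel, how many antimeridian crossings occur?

2

Leg 1: +178.36° → -115.53°, shortest Δλ = 66.11° (east) — crosses 180°.
Leg 2: -115.53° → -35.18°, shortest Δλ = 80.35° (east) — does not cross 180°.
Leg 3: -35.18° → +155.67°, shortest Δλ = -169.15° (west) — crosses 180°.
Total crossings: 2.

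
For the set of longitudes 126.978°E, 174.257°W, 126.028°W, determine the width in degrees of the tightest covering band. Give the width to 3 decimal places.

106.994°

Sort the longitudes: -174.257°, -126.028°, +126.978°.
Eastward gaps between consecutive values (wrapping around): 48.229°, 253.006°, 58.765°.
Largest gap = 253.006° ⇒ minimal covering band is its complement: 360° − 253.006° = 106.994°.
Band runs from +126.978° eastward to -126.028°, crossing the antimeridian.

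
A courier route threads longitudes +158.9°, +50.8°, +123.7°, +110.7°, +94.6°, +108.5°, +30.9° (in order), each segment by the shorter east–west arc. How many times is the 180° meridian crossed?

0

Leg 1: +158.9° → +50.8°, shortest Δλ = -108.1° (west) — does not cross 180°.
Leg 2: +50.8° → +123.7°, shortest Δλ = 72.9° (east) — does not cross 180°.
Leg 3: +123.7° → +110.7°, shortest Δλ = -13.0° (west) — does not cross 180°.
Leg 4: +110.7° → +94.6°, shortest Δλ = -16.1° (west) — does not cross 180°.
Leg 5: +94.6° → +108.5°, shortest Δλ = 13.9° (east) — does not cross 180°.
Leg 6: +108.5° → +30.9°, shortest Δλ = -77.6° (west) — does not cross 180°.
Total crossings: 0.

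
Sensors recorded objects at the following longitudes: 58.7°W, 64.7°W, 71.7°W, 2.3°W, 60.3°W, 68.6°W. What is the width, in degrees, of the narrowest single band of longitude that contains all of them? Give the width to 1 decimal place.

Sort the longitudes: -71.7°, -68.6°, -64.7°, -60.3°, -58.7°, -2.3°.
Eastward gaps between consecutive values (wrapping around): 3.1°, 3.9°, 4.4°, 1.6°, 56.4°, 290.6°.
Largest gap = 290.6° ⇒ minimal covering band is its complement: 360° − 290.6° = 69.4°.
Band runs from -71.7° eastward to -2.3°.

69.4°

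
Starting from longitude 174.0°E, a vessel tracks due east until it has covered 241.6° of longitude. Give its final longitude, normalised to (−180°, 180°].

Start at +174.0°; shift +241.6° → +415.6°.
+415.6° lies outside (−180°, 180°]; subtract 360° → +55.6°.

55.6°E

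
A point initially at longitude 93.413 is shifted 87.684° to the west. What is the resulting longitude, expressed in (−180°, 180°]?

+5.729°

Start at +93.413°; shift −87.684° → +5.729°.
+5.729° already lies in (−180°, 180°].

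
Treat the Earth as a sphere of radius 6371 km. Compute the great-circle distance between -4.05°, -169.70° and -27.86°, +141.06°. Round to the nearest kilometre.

Δλ = 141.06 − -169.70 = 310.76°; wrapped into (−180°, 180°]: -49.24°.
Δφ = -27.86 − -4.05 = -23.81°.
a = sin²(Δφ/2) + cos φ₁ · cos φ₂ · sin²(Δλ/2) = 0.195610.
c = 2·atan2(√a, √(1−a)) = 0.91627 rad → d = 6371·c ≈ 5837.58 km.

5838 km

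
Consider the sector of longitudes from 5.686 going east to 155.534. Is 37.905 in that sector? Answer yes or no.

Yes

Band width going east from +5.686° to +155.534°: ((155.534 − 5.686) mod 360) = 149.848°.
Offset of +37.905° east of the west edge: ((37.905 − 5.686) mod 360) = 32.219°.
32.219° ≤ 149.848° ⇒ inside.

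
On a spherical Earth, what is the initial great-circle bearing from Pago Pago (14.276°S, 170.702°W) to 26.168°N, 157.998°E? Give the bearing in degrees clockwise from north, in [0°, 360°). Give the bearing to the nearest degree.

323°

Δλ = 157.998 − -170.702 = 328.700°; wrapped into (−180°, 180°]: -31.300°.
θ = atan2( sin Δλ · cos φ₂ , cos φ₁ · sin φ₂ − sin φ₁ · cos φ₂ · cos Δλ )
  = atan2(-0.46627, 0.61649) = -37.101° → normalised to [0°, 360°): 322.899°.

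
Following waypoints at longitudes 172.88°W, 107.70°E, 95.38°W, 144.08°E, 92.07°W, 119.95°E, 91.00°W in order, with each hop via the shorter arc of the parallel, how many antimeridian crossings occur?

6

Leg 1: -172.88° → +107.70°, shortest Δλ = -79.42° (west) — crosses 180°.
Leg 2: +107.70° → -95.38°, shortest Δλ = 156.92° (east) — crosses 180°.
Leg 3: -95.38° → +144.08°, shortest Δλ = -120.54° (west) — crosses 180°.
Leg 4: +144.08° → -92.07°, shortest Δλ = 123.85° (east) — crosses 180°.
Leg 5: -92.07° → +119.95°, shortest Δλ = -147.98° (west) — crosses 180°.
Leg 6: +119.95° → -91.00°, shortest Δλ = 149.05° (east) — crosses 180°.
Total crossings: 6.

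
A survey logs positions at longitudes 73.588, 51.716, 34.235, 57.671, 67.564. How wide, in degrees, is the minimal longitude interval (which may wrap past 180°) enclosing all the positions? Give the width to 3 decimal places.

39.353°

Sort the longitudes: +34.235°, +51.716°, +57.671°, +67.564°, +73.588°.
Eastward gaps between consecutive values (wrapping around): 17.481°, 5.955°, 9.893°, 6.024°, 320.647°.
Largest gap = 320.647° ⇒ minimal covering band is its complement: 360° − 320.647° = 39.353°.
Band runs from +34.235° eastward to +73.588°.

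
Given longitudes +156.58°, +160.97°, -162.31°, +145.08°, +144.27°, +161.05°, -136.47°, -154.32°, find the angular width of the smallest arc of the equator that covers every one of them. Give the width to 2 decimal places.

79.26°

Sort the longitudes: -162.31°, -154.32°, -136.47°, +144.27°, +145.08°, +156.58°, +160.97°, +161.05°.
Eastward gaps between consecutive values (wrapping around): 7.99°, 17.85°, 280.74°, 0.81°, 11.50°, 4.39°, 0.08°, 36.64°.
Largest gap = 280.74° ⇒ minimal covering band is its complement: 360° − 280.74° = 79.26°.
Band runs from +144.27° eastward to -136.47°, crossing the antimeridian.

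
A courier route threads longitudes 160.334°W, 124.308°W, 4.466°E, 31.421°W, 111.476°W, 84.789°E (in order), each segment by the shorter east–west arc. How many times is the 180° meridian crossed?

Leg 1: -160.334° → -124.308°, shortest Δλ = 36.026° (east) — does not cross 180°.
Leg 2: -124.308° → +4.466°, shortest Δλ = 128.774° (east) — does not cross 180°.
Leg 3: +4.466° → -31.421°, shortest Δλ = -35.887° (west) — does not cross 180°.
Leg 4: -31.421° → -111.476°, shortest Δλ = -80.055° (west) — does not cross 180°.
Leg 5: -111.476° → +84.789°, shortest Δλ = -163.735° (west) — crosses 180°.
Total crossings: 1.

1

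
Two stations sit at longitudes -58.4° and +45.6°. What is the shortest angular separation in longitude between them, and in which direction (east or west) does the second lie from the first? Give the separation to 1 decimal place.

Raw difference: 45.6 − -58.4 = 104.0°.
Normalise into (−180°, 180°]: 104.0° stays 104.0°.
Positive ⇒ the second point lies to the east; separation 104.0°.

104.0° east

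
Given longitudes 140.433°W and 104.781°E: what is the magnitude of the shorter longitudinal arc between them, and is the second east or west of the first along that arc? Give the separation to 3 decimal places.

114.786° west

Raw difference: 104.781 − -140.433 = 245.214°.
Normalise into (−180°, 180°]: 245.214° − 360° = -114.786°.
Negative ⇒ the second point lies to the west; separation 114.786°.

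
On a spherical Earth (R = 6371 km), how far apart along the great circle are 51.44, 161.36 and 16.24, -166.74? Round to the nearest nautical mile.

2605 nmi

Δλ = -166.74 − 161.36 = -328.10°; wrapped into (−180°, 180°]: 31.90°.
Δφ = 16.24 − 51.44 = -35.20°.
a = sin²(Δφ/2) + cos φ₁ · cos φ₂ · sin²(Δλ/2) = 0.136620.
c = 2·atan2(√a, √(1−a)) = 0.75720 rad → d = 6371·c ≈ 4824.14 km ≈ 2604.83 nmi.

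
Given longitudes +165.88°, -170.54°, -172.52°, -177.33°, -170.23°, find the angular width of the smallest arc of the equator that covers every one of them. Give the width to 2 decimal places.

Sort the longitudes: -177.33°, -172.52°, -170.54°, -170.23°, +165.88°.
Eastward gaps between consecutive values (wrapping around): 4.81°, 1.98°, 0.31°, 336.11°, 16.79°.
Largest gap = 336.11° ⇒ minimal covering band is its complement: 360° − 336.11° = 23.89°.
Band runs from +165.88° eastward to -170.23°, crossing the antimeridian.

23.89°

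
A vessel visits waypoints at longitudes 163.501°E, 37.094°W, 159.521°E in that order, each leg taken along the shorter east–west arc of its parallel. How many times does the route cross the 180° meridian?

Leg 1: +163.501° → -37.094°, shortest Δλ = 159.405° (east) — crosses 180°.
Leg 2: -37.094° → +159.521°, shortest Δλ = -163.385° (west) — crosses 180°.
Total crossings: 2.

2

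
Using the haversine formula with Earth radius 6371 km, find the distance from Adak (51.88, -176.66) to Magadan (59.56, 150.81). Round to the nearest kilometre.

2181 km

Δλ = 150.81 − -176.66 = 327.47°; wrapped into (−180°, 180°]: -32.53°.
Δφ = 59.56 − 51.88 = 7.68°.
a = sin²(Δφ/2) + cos φ₁ · cos φ₂ · sin²(Δλ/2) = 0.029019.
c = 2·atan2(√a, √(1−a)) = 0.34237 rad → d = 6371·c ≈ 2181.23 km.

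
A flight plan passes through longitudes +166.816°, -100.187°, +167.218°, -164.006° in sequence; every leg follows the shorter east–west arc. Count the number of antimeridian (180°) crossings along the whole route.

3

Leg 1: +166.816° → -100.187°, shortest Δλ = 92.997° (east) — crosses 180°.
Leg 2: -100.187° → +167.218°, shortest Δλ = -92.595° (west) — crosses 180°.
Leg 3: +167.218° → -164.006°, shortest Δλ = 28.776° (east) — crosses 180°.
Total crossings: 3.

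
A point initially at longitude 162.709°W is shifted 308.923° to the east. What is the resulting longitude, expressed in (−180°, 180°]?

Start at -162.709°; shift +308.923° → +146.214°.
+146.214° already lies in (−180°, 180°].

146.214°E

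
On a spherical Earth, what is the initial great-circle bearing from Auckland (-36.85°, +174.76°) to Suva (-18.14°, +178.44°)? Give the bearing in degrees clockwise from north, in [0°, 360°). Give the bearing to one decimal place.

10.8°

Δλ = 178.44 − 174.76 = 3.68°.
θ = atan2( sin Δλ · cos φ₂ , cos φ₁ · sin φ₂ − sin φ₁ · cos φ₂ · cos Δλ )
  = atan2(0.06099, 0.31960) = 10.805° → normalised to [0°, 360°): 10.805°.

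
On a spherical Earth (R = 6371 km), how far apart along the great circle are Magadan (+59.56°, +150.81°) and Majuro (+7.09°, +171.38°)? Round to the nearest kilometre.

6088 km

Δλ = 171.38 − 150.81 = 20.57°.
Δφ = 7.09 − 59.56 = -52.47°.
a = sin²(Δφ/2) + cos φ₁ · cos φ₂ · sin²(Δλ/2) = 0.211439.
c = 2·atan2(√a, √(1−a)) = 0.95560 rad → d = 6371·c ≈ 6088.10 km.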